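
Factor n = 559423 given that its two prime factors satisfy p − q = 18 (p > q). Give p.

757

Since p = q + 18, we have 559423 = q(q + 18), so q² + 18q − 559423 = 0.
Discriminant: 18² + 4·559423 = 324 + 2237692 = 2238016; √2238016 = 1496.
q = (−18 + 1496)/2 = 739, and p = q + 18 = 757.
Check: 739 · 757 = 559423.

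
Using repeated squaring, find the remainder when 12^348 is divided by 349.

1

12^1 ≡ 12 (mod 349)
12^2 ≡ 12^2 = 144 ≡ 144 (mod 349)
12^4 ≡ 144^2 = 20736 ≡ 145 (mod 349)
12^8 ≡ 145^2 = 21025 ≡ 85 (mod 349)
12^16 ≡ 85^2 = 7225 ≡ 245 (mod 349)
12^32 ≡ 245^2 = 60025 ≡ 346 (mod 349)
12^64 ≡ 346^2 = 119716 ≡ 9 (mod 349)
12^128 ≡ 9^2 = 81 ≡ 81 (mod 349)
12^256 ≡ 81^2 = 6561 ≡ 279 (mod 349)
348 = 256 + 64 + 16 + 8 + 4 in binary powers of 2.
So 12^348 ≡ 279 · 9 · 245 · 85 · 145 ≡ 1 (mod 349).
Since the result is 1, base 12 gives no evidence that 349 is composite.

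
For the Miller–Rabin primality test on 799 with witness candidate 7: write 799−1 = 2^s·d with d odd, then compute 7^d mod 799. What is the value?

799 − 1 = 798 = 2^1 · 399, so d = 399.
7^1 ≡ 7 (mod 799)
7^2 ≡ 7^2 = 49 ≡ 49 (mod 799)
7^4 ≡ 49^2 = 2401 ≡ 4 (mod 799)
7^8 ≡ 4^2 = 16 ≡ 16 (mod 799)
7^16 ≡ 16^2 = 256 ≡ 256 (mod 799)
7^32 ≡ 256^2 = 65536 ≡ 18 (mod 799)
7^64 ≡ 18^2 = 324 ≡ 324 (mod 799)
7^128 ≡ 324^2 = 104976 ≡ 307 (mod 799)
7^256 ≡ 307^2 = 94249 ≡ 766 (mod 799)
399 = 256 + 128 + 8 + 4 + 2 + 1 in binary powers of 2.
So 7^399 ≡ 766 · 307 · 16 · 4 · 49 · 7 ≡ 345 (mod 799).
Squaring chain: 345; never reaches −1, so base 7 is a Miller–Rabin witness that 799 is composite.

345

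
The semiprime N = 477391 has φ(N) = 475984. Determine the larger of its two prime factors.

839

φ(n) = (p−1)(q−1) = n − (p+q) + 1, so p + q = 477391 − 475984 + 1 = 1408.
p and q are the roots of t² − 1408t + 477391 = 0.
Discriminant: 1408² − 4·477391 = 1982464 − 1909564 = 72900; √72900 = 270.
q = (1408 − 270)/2 = 569, p = (1408 + 270)/2 = 839.
Check: 569 · 839 = 477391.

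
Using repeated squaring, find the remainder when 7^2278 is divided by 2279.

982

7^1 ≡ 7 (mod 2279)
7^2 ≡ 7^2 = 49 ≡ 49 (mod 2279)
7^4 ≡ 49^2 = 2401 ≡ 122 (mod 2279)
7^8 ≡ 122^2 = 14884 ≡ 1210 (mod 2279)
7^16 ≡ 1210^2 = 1464100 ≡ 982 (mod 2279)
7^32 ≡ 982^2 = 964324 ≡ 307 (mod 2279)
7^64 ≡ 307^2 = 94249 ≡ 810 (mod 2279)
7^128 ≡ 810^2 = 656100 ≡ 2027 (mod 2279)
7^256 ≡ 2027^2 = 4108729 ≡ 1971 (mod 2279)
7^512 ≡ 1971^2 = 3884841 ≡ 1425 (mod 2279)
7^1024 ≡ 1425^2 = 2030625 ≡ 36 (mod 2279)
7^2048 ≡ 36^2 = 1296 ≡ 1296 (mod 2279)
2278 = 2048 + 128 + 64 + 32 + 4 + 2 in binary powers of 2.
So 7^2278 ≡ 1296 · 2027 · 810 · 307 · 122 · 49 ≡ 982 (mod 2279).
Since 982 ≠ 1, base 7 is a Fermat witness: 2279 is composite.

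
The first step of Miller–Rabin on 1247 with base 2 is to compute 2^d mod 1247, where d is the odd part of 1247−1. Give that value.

1247 − 1 = 1246 = 2^1 · 623, so d = 623.
2^1 ≡ 2 (mod 1247)
2^2 ≡ 2^2 = 4 ≡ 4 (mod 1247)
2^4 ≡ 4^2 = 16 ≡ 16 (mod 1247)
2^8 ≡ 16^2 = 256 ≡ 256 (mod 1247)
2^16 ≡ 256^2 = 65536 ≡ 692 (mod 1247)
2^32 ≡ 692^2 = 478864 ≡ 16 (mod 1247)
2^64 ≡ 16^2 = 256 ≡ 256 (mod 1247)
2^128 ≡ 256^2 = 65536 ≡ 692 (mod 1247)
2^256 ≡ 692^2 = 478864 ≡ 16 (mod 1247)
2^512 ≡ 16^2 = 256 ≡ 256 (mod 1247)
623 = 512 + 64 + 32 + 8 + 4 + 2 + 1 in binary powers of 2.
So 2^623 ≡ 256 · 256 · 16 · 256 · 16 · 4 · 2 ≡ 128 (mod 1247).
Squaring chain: 128; never reaches −1, so base 2 is a Miller–Rabin witness that 1247 is composite.

128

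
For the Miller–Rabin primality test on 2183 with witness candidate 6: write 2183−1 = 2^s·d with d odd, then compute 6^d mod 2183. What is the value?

1548

2183 − 1 = 2182 = 2^1 · 1091, so d = 1091.
6^1 ≡ 6 (mod 2183)
6^2 ≡ 6^2 = 36 ≡ 36 (mod 2183)
6^4 ≡ 36^2 = 1296 ≡ 1296 (mod 2183)
6^8 ≡ 1296^2 = 1679616 ≡ 889 (mod 2183)
6^16 ≡ 889^2 = 790321 ≡ 75 (mod 2183)
6^32 ≡ 75^2 = 5625 ≡ 1259 (mod 2183)
6^64 ≡ 1259^2 = 1585081 ≡ 223 (mod 2183)
6^128 ≡ 223^2 = 49729 ≡ 1703 (mod 2183)
6^256 ≡ 1703^2 = 2900209 ≡ 1185 (mod 2183)
6^512 ≡ 1185^2 = 1404225 ≡ 556 (mod 2183)
6^1024 ≡ 556^2 = 309136 ≡ 1333 (mod 2183)
1091 = 1024 + 64 + 2 + 1 in binary powers of 2.
So 6^1091 ≡ 1333 · 223 · 36 · 6 ≡ 1548 (mod 2183).
Squaring chain: 1548; never reaches −1, so base 6 is a Miller–Rabin witness that 2183 is composite.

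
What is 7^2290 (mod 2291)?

1747

7^1 ≡ 7 (mod 2291)
7^2 ≡ 7^2 = 49 ≡ 49 (mod 2291)
7^4 ≡ 49^2 = 2401 ≡ 110 (mod 2291)
7^8 ≡ 110^2 = 12100 ≡ 645 (mod 2291)
7^16 ≡ 645^2 = 416025 ≡ 1354 (mod 2291)
7^32 ≡ 1354^2 = 1833316 ≡ 516 (mod 2291)
7^64 ≡ 516^2 = 266256 ≡ 500 (mod 2291)
7^128 ≡ 500^2 = 250000 ≡ 281 (mod 2291)
7^256 ≡ 281^2 = 78961 ≡ 1067 (mod 2291)
7^512 ≡ 1067^2 = 1138489 ≡ 2153 (mod 2291)
7^1024 ≡ 2153^2 = 4635409 ≡ 716 (mod 2291)
7^2048 ≡ 716^2 = 512656 ≡ 1763 (mod 2291)
2290 = 2048 + 128 + 64 + 32 + 16 + 2 in binary powers of 2.
So 7^2290 ≡ 1763 · 281 · 500 · 516 · 1354 · 49 ≡ 1747 (mod 2291).
Since 1747 ≠ 1, base 7 is a Fermat witness: 2291 is composite.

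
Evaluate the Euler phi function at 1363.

1288

Factor: 1363 = 29 · 47.
φ(1363) = (29−1) · (47−1) = 28 · 46 = 1288.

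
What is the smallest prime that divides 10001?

10001 is odd.
Digit sum 2, not divisible by 3.
Ends in 1: not divisible by 5.
7: 10001 = 7·1428 + 5
11: 10001 = 11·909 + 2
13: 10001 = 13·769 + 4
17: 10001 = 17·588 + 5
19: 10001 = 19·526 + 7
23: 10001 = 23·434 + 19
29: 10001 = 29·344 + 25
31: 10001 = 31·322 + 19
37: 10001 = 37·270 + 11
41: 10001 = 41·243 + 38
43: 10001 = 43·232 + 25
47: 10001 = 47·212 + 37
53: 10001 = 53·188 + 37
59: 10001 = 59·169 + 30
61: 10001 = 61·163 + 58
67: 10001 = 67·149 + 18
71: 10001 = 71·140 + 61
73: 10001 = 73·137

73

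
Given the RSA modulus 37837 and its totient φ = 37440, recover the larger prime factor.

241

φ(n) = (p−1)(q−1) = n − (p+q) + 1, so p + q = 37837 − 37440 + 1 = 398.
p and q are the roots of t² − 398t + 37837 = 0.
Discriminant: 398² − 4·37837 = 158404 − 151348 = 7056; √7056 = 84.
q = (398 − 84)/2 = 157, p = (398 + 84)/2 = 241.
Check: 157 · 241 = 37837.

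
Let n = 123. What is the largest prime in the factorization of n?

41

123 = 3 · 41
41 is prime.
So 123 = 3 · 41; the largest prime factor is 41.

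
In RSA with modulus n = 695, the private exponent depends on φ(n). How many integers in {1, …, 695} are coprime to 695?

552

Factor: 695 = 5 · 139.
φ(695) = (5−1) · (139−1) = 4 · 138 = 552.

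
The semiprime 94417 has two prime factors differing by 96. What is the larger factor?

359

Since p = q + 96, we have 94417 = q(q + 96), so q² + 96q − 94417 = 0.
Discriminant: 96² + 4·94417 = 9216 + 377668 = 386884; √386884 = 622.
q = (−96 + 622)/2 = 263, and p = q + 96 = 359.
Check: 263 · 359 = 94417.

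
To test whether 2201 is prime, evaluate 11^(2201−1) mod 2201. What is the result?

11^1 ≡ 11 (mod 2201)
11^2 ≡ 11^2 = 121 ≡ 121 (mod 2201)
11^4 ≡ 121^2 = 14641 ≡ 1435 (mod 2201)
11^8 ≡ 1435^2 = 2059225 ≡ 1290 (mod 2201)
11^16 ≡ 1290^2 = 1664100 ≡ 144 (mod 2201)
11^32 ≡ 144^2 = 20736 ≡ 927 (mod 2201)
11^64 ≡ 927^2 = 859329 ≡ 939 (mod 2201)
11^128 ≡ 939^2 = 881721 ≡ 1321 (mod 2201)
11^256 ≡ 1321^2 = 1745041 ≡ 1849 (mod 2201)
11^512 ≡ 1849^2 = 3418801 ≡ 648 (mod 2201)
11^1024 ≡ 648^2 = 419904 ≡ 1714 (mod 2201)
11^2048 ≡ 1714^2 = 2937796 ≡ 1662 (mod 2201)
2200 = 2048 + 128 + 16 + 8 in binary powers of 2.
So 11^2200 ≡ 1662 · 1321 · 144 · 1290 ≡ 1741 (mod 2201).
Since 1741 ≠ 1, base 11 is a Fermat witness: 2201 is composite.

1741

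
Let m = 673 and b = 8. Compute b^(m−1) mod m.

1

8^1 ≡ 8 (mod 673)
8^2 ≡ 8^2 = 64 ≡ 64 (mod 673)
8^4 ≡ 64^2 = 4096 ≡ 58 (mod 673)
8^8 ≡ 58^2 = 3364 ≡ 672 (mod 673)
8^16 ≡ 672^2 = 451584 ≡ 1 (mod 673)
8^32 ≡ 1^2 = 1 ≡ 1 (mod 673)
8^64 ≡ 1^2 = 1 ≡ 1 (mod 673)
8^128 ≡ 1^2 = 1 ≡ 1 (mod 673)
8^256 ≡ 1^2 = 1 ≡ 1 (mod 673)
8^512 ≡ 1^2 = 1 ≡ 1 (mod 673)
672 = 512 + 128 + 32 in binary powers of 2.
So 8^672 ≡ 1 · 1 · 1 ≡ 1 (mod 673).
Since the result is 1, base 8 gives no evidence that 673 is composite.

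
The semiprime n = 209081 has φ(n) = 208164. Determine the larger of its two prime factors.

φ(n) = (p−1)(q−1) = n − (p+q) + 1, so p + q = 209081 − 208164 + 1 = 918.
p and q are the roots of t² − 918t + 209081 = 0.
Discriminant: 918² − 4·209081 = 842724 − 836324 = 6400; √6400 = 80.
q = (918 − 80)/2 = 419, p = (918 + 80)/2 = 499.
Check: 419 · 499 = 209081.

499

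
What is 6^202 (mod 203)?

6^1 ≡ 6 (mod 203)
6^2 ≡ 6^2 = 36 ≡ 36 (mod 203)
6^4 ≡ 36^2 = 1296 ≡ 78 (mod 203)
6^8 ≡ 78^2 = 6084 ≡ 197 (mod 203)
6^16 ≡ 197^2 = 38809 ≡ 36 (mod 203)
6^32 ≡ 36^2 = 1296 ≡ 78 (mod 203)
6^64 ≡ 78^2 = 6084 ≡ 197 (mod 203)
6^128 ≡ 197^2 = 38809 ≡ 36 (mod 203)
202 = 128 + 64 + 8 + 2 in binary powers of 2.
So 6^202 ≡ 36 · 197 · 197 · 36 ≡ 169 (mod 203).
Since 169 ≠ 1, base 6 is a Fermat witness: 203 is composite.

169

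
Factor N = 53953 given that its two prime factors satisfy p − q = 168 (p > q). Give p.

331

Since p = q + 168, we have 53953 = q(q + 168), so q² + 168q − 53953 = 0.
Discriminant: 168² + 4·53953 = 28224 + 215812 = 244036; √244036 = 494.
q = (−168 + 494)/2 = 163, and p = q + 168 = 331.
Check: 163 · 331 = 53953.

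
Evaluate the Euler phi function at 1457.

Factor: 1457 = 31 · 47.
φ(1457) = (31−1) · (47−1) = 30 · 46 = 1380.

1380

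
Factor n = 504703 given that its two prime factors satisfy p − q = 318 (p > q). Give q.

Since p = q + 318, we have 504703 = q(q + 318), so q² + 318q − 504703 = 0.
Discriminant: 318² + 4·504703 = 101124 + 2018812 = 2119936; √2119936 = 1456.
q = (−318 + 1456)/2 = 569, and p = q + 318 = 887.
Check: 569 · 887 = 504703.

569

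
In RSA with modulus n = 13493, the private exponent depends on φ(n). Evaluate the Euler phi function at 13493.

Factor: 13493 = 103 · 131.
φ(13493) = (103−1) · (131−1) = 102 · 130 = 13260.

13260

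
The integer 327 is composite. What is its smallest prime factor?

3

327 is odd.
Digit sum 12, divisible by 3.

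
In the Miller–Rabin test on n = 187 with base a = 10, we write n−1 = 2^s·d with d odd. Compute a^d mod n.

187 − 1 = 186 = 2^1 · 93, so d = 93.
10^1 ≡ 10 (mod 187)
10^2 ≡ 10^2 = 100 ≡ 100 (mod 187)
10^4 ≡ 100^2 = 10000 ≡ 89 (mod 187)
10^8 ≡ 89^2 = 7921 ≡ 67 (mod 187)
10^16 ≡ 67^2 = 4489 ≡ 1 (mod 187)
10^32 ≡ 1^2 = 1 ≡ 1 (mod 187)
10^64 ≡ 1^2 = 1 ≡ 1 (mod 187)
93 = 64 + 16 + 8 + 4 + 1 in binary powers of 2.
So 10^93 ≡ 1 · 1 · 67 · 89 · 10 ≡ 164 (mod 187).
Squaring chain: 164; never reaches −1, so base 10 is a Miller–Rabin witness that 187 is composite.

164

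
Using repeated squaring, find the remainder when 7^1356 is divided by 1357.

7^1 ≡ 7 (mod 1357)
7^2 ≡ 7^2 = 49 ≡ 49 (mod 1357)
7^4 ≡ 49^2 = 2401 ≡ 1044 (mod 1357)
7^8 ≡ 1044^2 = 1089936 ≡ 265 (mod 1357)
7^16 ≡ 265^2 = 70225 ≡ 1018 (mod 1357)
7^32 ≡ 1018^2 = 1036324 ≡ 933 (mod 1357)
7^64 ≡ 933^2 = 870489 ≡ 652 (mod 1357)
7^128 ≡ 652^2 = 425104 ≡ 363 (mod 1357)
7^256 ≡ 363^2 = 131769 ≡ 140 (mod 1357)
7^512 ≡ 140^2 = 19600 ≡ 602 (mod 1357)
7^1024 ≡ 602^2 = 362404 ≡ 85 (mod 1357)
1356 = 1024 + 256 + 64 + 8 + 4 in binary powers of 2.
So 7^1356 ≡ 85 · 140 · 652 · 265 · 1044 ≡ 163 (mod 1357).
Since 163 ≠ 1, base 7 is a Fermat witness: 1357 is composite.

163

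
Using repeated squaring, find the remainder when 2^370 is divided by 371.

170

2^1 ≡ 2 (mod 371)
2^2 ≡ 2^2 = 4 ≡ 4 (mod 371)
2^4 ≡ 4^2 = 16 ≡ 16 (mod 371)
2^8 ≡ 16^2 = 256 ≡ 256 (mod 371)
2^16 ≡ 256^2 = 65536 ≡ 240 (mod 371)
2^32 ≡ 240^2 = 57600 ≡ 95 (mod 371)
2^64 ≡ 95^2 = 9025 ≡ 121 (mod 371)
2^128 ≡ 121^2 = 14641 ≡ 172 (mod 371)
2^256 ≡ 172^2 = 29584 ≡ 275 (mod 371)
370 = 256 + 64 + 32 + 16 + 2 in binary powers of 2.
So 2^370 ≡ 275 · 121 · 95 · 240 · 4 ≡ 170 (mod 371).
Since 170 ≠ 1, base 2 is a Fermat witness: 371 is composite.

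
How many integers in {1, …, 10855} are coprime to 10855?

Factor: 10855 = 5 · 13 · 167.
φ(10855) = (5−1) · (13−1) · (167−1) = 4 · 12 · 166 = 7968.

7968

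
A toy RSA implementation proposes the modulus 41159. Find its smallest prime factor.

41159 is odd.
Digit sum 20, not divisible by 3.
Ends in 9: not divisible by 5.
7: 41159 = 7·5879 + 6
11: 41159 = 11·3741 + 8
13: 41159 = 13·3166 + 1
17: 41159 = 17·2421 + 2
19: 41159 = 19·2166 + 5
23: 41159 = 23·1789 + 12
29: 41159 = 29·1419 + 8
31: 41159 = 31·1327 + 22
37: 41159 = 37·1112 + 15
41: 41159 = 41·1003 + 36
43: 41159 = 43·957 + 8
47: 41159 = 47·875 + 34
53: 41159 = 53·776 + 31
59: 41159 = 59·697 + 36
61: 41159 = 61·674 + 45
67: 41159 = 67·614 + 21
71: 41159 = 71·579 + 50
73: 41159 = 73·563 + 60
79: 41159 = 79·521

79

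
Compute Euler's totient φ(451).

400

Factor: 451 = 11 · 41.
φ(451) = (11−1) · (41−1) = 10 · 40 = 400.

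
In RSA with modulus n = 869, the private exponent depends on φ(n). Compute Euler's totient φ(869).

780

Factor: 869 = 11 · 79.
φ(869) = (11−1) · (79−1) = 10 · 78 = 780.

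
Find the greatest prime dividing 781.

781 = 11 · 71
71 is prime.
So 781 = 11 · 71; the largest prime factor is 71.

71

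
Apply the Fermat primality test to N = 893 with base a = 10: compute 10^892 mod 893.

332

10^1 ≡ 10 (mod 893)
10^2 ≡ 10^2 = 100 ≡ 100 (mod 893)
10^4 ≡ 100^2 = 10000 ≡ 177 (mod 893)
10^8 ≡ 177^2 = 31329 ≡ 74 (mod 893)
10^16 ≡ 74^2 = 5476 ≡ 118 (mod 893)
10^32 ≡ 118^2 = 13924 ≡ 529 (mod 893)
10^64 ≡ 529^2 = 279841 ≡ 332 (mod 893)
10^128 ≡ 332^2 = 110224 ≡ 385 (mod 893)
10^256 ≡ 385^2 = 148225 ≡ 880 (mod 893)
10^512 ≡ 880^2 = 774400 ≡ 169 (mod 893)
892 = 512 + 256 + 64 + 32 + 16 + 8 + 4 in binary powers of 2.
So 10^892 ≡ 169 · 880 · 332 · 529 · 118 · 74 · 177 ≡ 332 (mod 893).
Since 332 ≠ 1, base 10 is a Fermat witness: 893 is composite.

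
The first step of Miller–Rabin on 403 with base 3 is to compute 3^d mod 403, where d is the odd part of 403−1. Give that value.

403 − 1 = 402 = 2^1 · 201, so d = 201.
3^1 ≡ 3 (mod 403)
3^2 ≡ 3^2 = 9 ≡ 9 (mod 403)
3^4 ≡ 9^2 = 81 ≡ 81 (mod 403)
3^8 ≡ 81^2 = 6561 ≡ 113 (mod 403)
3^16 ≡ 113^2 = 12769 ≡ 276 (mod 403)
3^32 ≡ 276^2 = 76176 ≡ 9 (mod 403)
3^64 ≡ 9^2 = 81 ≡ 81 (mod 403)
3^128 ≡ 81^2 = 6561 ≡ 113 (mod 403)
201 = 128 + 64 + 8 + 1 in binary powers of 2.
So 3^201 ≡ 113 · 81 · 113 · 3 ≡ 170 (mod 403).
Squaring chain: 170; never reaches −1, so base 3 is a Miller–Rabin witness that 403 is composite.

170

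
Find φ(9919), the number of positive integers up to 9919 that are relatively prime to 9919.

Factor: 9919 = 7 · 13 · 109.
φ(9919) = (7−1) · (13−1) · (109−1) = 6 · 12 · 108 = 7776.

7776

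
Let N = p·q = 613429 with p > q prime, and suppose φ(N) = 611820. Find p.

φ(n) = (p−1)(q−1) = n − (p+q) + 1, so p + q = 613429 − 611820 + 1 = 1610.
p and q are the roots of t² − 1610t + 613429 = 0.
Discriminant: 1610² − 4·613429 = 2592100 − 2453716 = 138384; √138384 = 372.
q = (1610 − 372)/2 = 619, p = (1610 + 372)/2 = 991.
Check: 619 · 991 = 613429.

991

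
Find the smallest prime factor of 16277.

41

16277 is odd.
Digit sum 23, not divisible by 3.
Ends in 7: not divisible by 5.
7: 16277 = 7·2325 + 2
11: 16277 = 11·1479 + 8
13: 16277 = 13·1252 + 1
17: 16277 = 17·957 + 8
19: 16277 = 19·856 + 13
23: 16277 = 23·707 + 16
29: 16277 = 29·561 + 8
31: 16277 = 31·525 + 2
37: 16277 = 37·439 + 34
41: 16277 = 41·397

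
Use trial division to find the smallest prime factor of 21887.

21887 is odd.
Digit sum 26, not divisible by 3.
Ends in 7: not divisible by 5.
7: 21887 = 7·3126 + 5
11: 21887 = 11·1989 + 8
13: 21887 = 13·1683 + 8
17: 21887 = 17·1287 + 8
19: 21887 = 19·1151 + 18
23: 21887 = 23·951 + 14
29: 21887 = 29·754 + 21
31: 21887 = 31·706 + 1
37: 21887 = 37·591 + 20
41: 21887 = 41·533 + 34
43: 21887 = 43·509

43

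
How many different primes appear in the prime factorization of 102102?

6

102102 = 2 · 51051
51051 = 3 · 17017
17017 = 7 · 2431
2431 = 11 · 221
221 = 13 · 17
102102 = 2 · 3 · 7 · 11 · 13 · 17, which has 6 distinct prime factors.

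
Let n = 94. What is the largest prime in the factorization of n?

47

94 = 2 · 47
47 is prime.
So 94 = 2 · 47; the largest prime factor is 47.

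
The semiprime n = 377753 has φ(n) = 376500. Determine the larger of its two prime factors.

φ(n) = (p−1)(q−1) = n − (p+q) + 1, so p + q = 377753 − 376500 + 1 = 1254.
p and q are the roots of t² − 1254t + 377753 = 0.
Discriminant: 1254² − 4·377753 = 1572516 − 1511012 = 61504; √61504 = 248.
q = (1254 − 248)/2 = 503, p = (1254 + 248)/2 = 751.
Check: 503 · 751 = 377753.

751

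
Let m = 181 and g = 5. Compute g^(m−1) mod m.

1

5^1 ≡ 5 (mod 181)
5^2 ≡ 5^2 = 25 ≡ 25 (mod 181)
5^4 ≡ 25^2 = 625 ≡ 82 (mod 181)
5^8 ≡ 82^2 = 6724 ≡ 27 (mod 181)
5^16 ≡ 27^2 = 729 ≡ 5 (mod 181)
5^32 ≡ 5^2 = 25 ≡ 25 (mod 181)
5^64 ≡ 25^2 = 625 ≡ 82 (mod 181)
5^128 ≡ 82^2 = 6724 ≡ 27 (mod 181)
180 = 128 + 32 + 16 + 4 in binary powers of 2.
So 5^180 ≡ 27 · 25 · 5 · 82 ≡ 1 (mod 181).
Since the result is 1, base 5 gives no evidence that 181 is composite.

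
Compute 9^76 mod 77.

9^1 ≡ 9 (mod 77)
9^2 ≡ 9^2 = 81 ≡ 4 (mod 77)
9^4 ≡ 4^2 = 16 ≡ 16 (mod 77)
9^8 ≡ 16^2 = 256 ≡ 25 (mod 77)
9^16 ≡ 25^2 = 625 ≡ 9 (mod 77)
9^32 ≡ 9^2 = 81 ≡ 4 (mod 77)
9^64 ≡ 4^2 = 16 ≡ 16 (mod 77)
76 = 64 + 8 + 4 in binary powers of 2.
So 9^76 ≡ 16 · 25 · 16 ≡ 9 (mod 77).
Since 9 ≠ 1, base 9 is a Fermat witness: 77 is composite.

9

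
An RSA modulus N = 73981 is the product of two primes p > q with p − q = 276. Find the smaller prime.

167

Since p = q + 276, we have 73981 = q(q + 276), so q² + 276q − 73981 = 0.
Discriminant: 276² + 4·73981 = 76176 + 295924 = 372100; √372100 = 610.
q = (−276 + 610)/2 = 167, and p = q + 276 = 443.
Check: 167 · 443 = 73981.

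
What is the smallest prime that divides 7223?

7223 is odd.
Digit sum 14, not divisible by 3.
Ends in 3: not divisible by 5.
7: 7223 = 7·1031 + 6
11: 7223 = 11·656 + 7
13: 7223 = 13·555 + 8
17: 7223 = 17·424 + 15
19: 7223 = 19·380 + 3
23: 7223 = 23·314 + 1
29: 7223 = 29·249 + 2
31: 7223 = 31·233

31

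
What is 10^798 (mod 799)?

212

10^1 ≡ 10 (mod 799)
10^2 ≡ 10^2 = 100 ≡ 100 (mod 799)
10^4 ≡ 100^2 = 10000 ≡ 412 (mod 799)
10^8 ≡ 412^2 = 169744 ≡ 356 (mod 799)
10^16 ≡ 356^2 = 126736 ≡ 494 (mod 799)
10^32 ≡ 494^2 = 244036 ≡ 341 (mod 799)
10^64 ≡ 341^2 = 116281 ≡ 426 (mod 799)
10^128 ≡ 426^2 = 181476 ≡ 103 (mod 799)
10^256 ≡ 103^2 = 10609 ≡ 222 (mod 799)
10^512 ≡ 222^2 = 49284 ≡ 545 (mod 799)
798 = 512 + 256 + 16 + 8 + 4 + 2 in binary powers of 2.
So 10^798 ≡ 545 · 222 · 494 · 356 · 412 · 100 ≡ 212 (mod 799).
Since 212 ≠ 1, base 10 is a Fermat witness: 799 is composite.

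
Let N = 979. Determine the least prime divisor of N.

979 is odd.
Digit sum 25, not divisible by 3.
Ends in 9: not divisible by 5.
7: 979 = 7·139 + 6
11: 979 = 11·89

11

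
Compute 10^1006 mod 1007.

10^1 ≡ 10 (mod 1007)
10^2 ≡ 10^2 = 100 ≡ 100 (mod 1007)
10^4 ≡ 100^2 = 10000 ≡ 937 (mod 1007)
10^8 ≡ 937^2 = 877969 ≡ 872 (mod 1007)
10^16 ≡ 872^2 = 760384 ≡ 99 (mod 1007)
10^32 ≡ 99^2 = 9801 ≡ 738 (mod 1007)
10^64 ≡ 738^2 = 544644 ≡ 864 (mod 1007)
10^128 ≡ 864^2 = 746496 ≡ 309 (mod 1007)
10^256 ≡ 309^2 = 95481 ≡ 823 (mod 1007)
10^512 ≡ 823^2 = 677329 ≡ 625 (mod 1007)
1006 = 512 + 256 + 128 + 64 + 32 + 8 + 4 + 2 in binary powers of 2.
So 10^1006 ≡ 625 · 823 · 309 · 864 · 738 · 872 · 937 · 100 ≡ 42 (mod 1007).
Since 42 ≠ 1, base 10 is a Fermat witness: 1007 is composite.

42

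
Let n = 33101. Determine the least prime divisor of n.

79

33101 is odd.
Digit sum 8, not divisible by 3.
Ends in 1: not divisible by 5.
7: 33101 = 7·4728 + 5
11: 33101 = 11·3009 + 2
13: 33101 = 13·2546 + 3
17: 33101 = 17·1947 + 2
19: 33101 = 19·1742 + 3
23: 33101 = 23·1439 + 4
29: 33101 = 29·1141 + 12
31: 33101 = 31·1067 + 24
37: 33101 = 37·894 + 23
41: 33101 = 41·807 + 14
43: 33101 = 43·769 + 34
47: 33101 = 47·704 + 13
53: 33101 = 53·624 + 29
59: 33101 = 59·561 + 2
61: 33101 = 61·542 + 39
67: 33101 = 67·494 + 3
71: 33101 = 71·466 + 15
73: 33101 = 73·453 + 32
79: 33101 = 79·419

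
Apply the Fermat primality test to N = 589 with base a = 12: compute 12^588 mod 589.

39

12^1 ≡ 12 (mod 589)
12^2 ≡ 12^2 = 144 ≡ 144 (mod 589)
12^4 ≡ 144^2 = 20736 ≡ 121 (mod 589)
12^8 ≡ 121^2 = 14641 ≡ 505 (mod 589)
12^16 ≡ 505^2 = 255025 ≡ 577 (mod 589)
12^32 ≡ 577^2 = 332929 ≡ 144 (mod 589)
12^64 ≡ 144^2 = 20736 ≡ 121 (mod 589)
12^128 ≡ 121^2 = 14641 ≡ 505 (mod 589)
12^256 ≡ 505^2 = 255025 ≡ 577 (mod 589)
12^512 ≡ 577^2 = 332929 ≡ 144 (mod 589)
588 = 512 + 64 + 8 + 4 in binary powers of 2.
So 12^588 ≡ 144 · 121 · 505 · 121 ≡ 39 (mod 589).
Since 39 ≠ 1, base 12 is a Fermat witness: 589 is composite.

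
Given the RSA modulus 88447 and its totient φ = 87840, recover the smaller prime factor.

241

φ(n) = (p−1)(q−1) = n − (p+q) + 1, so p + q = 88447 − 87840 + 1 = 608.
p and q are the roots of t² − 608t + 88447 = 0.
Discriminant: 608² − 4·88447 = 369664 − 353788 = 15876; √15876 = 126.
q = (608 − 126)/2 = 241, p = (608 + 126)/2 = 367.
Check: 241 · 367 = 88447.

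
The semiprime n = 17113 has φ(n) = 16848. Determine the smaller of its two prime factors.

109

φ(n) = (p−1)(q−1) = n − (p+q) + 1, so p + q = 17113 − 16848 + 1 = 266.
p and q are the roots of t² − 266t + 17113 = 0.
Discriminant: 266² − 4·17113 = 70756 − 68452 = 2304; √2304 = 48.
q = (266 − 48)/2 = 109, p = (266 + 48)/2 = 157.
Check: 109 · 157 = 17113.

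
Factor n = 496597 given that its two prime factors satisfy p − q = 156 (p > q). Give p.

787

Since p = q + 156, we have 496597 = q(q + 156), so q² + 156q − 496597 = 0.
Discriminant: 156² + 4·496597 = 24336 + 1986388 = 2010724; √2010724 = 1418.
q = (−156 + 1418)/2 = 631, and p = q + 156 = 787.
Check: 631 · 787 = 496597.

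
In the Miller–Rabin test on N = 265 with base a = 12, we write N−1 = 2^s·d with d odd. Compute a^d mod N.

167

265 − 1 = 264 = 2^3 · 33, so d = 33.
12^1 ≡ 12 (mod 265)
12^2 ≡ 12^2 = 144 ≡ 144 (mod 265)
12^4 ≡ 144^2 = 20736 ≡ 66 (mod 265)
12^8 ≡ 66^2 = 4356 ≡ 116 (mod 265)
12^16 ≡ 116^2 = 13456 ≡ 206 (mod 265)
12^32 ≡ 206^2 = 42436 ≡ 36 (mod 265)
33 = 32 + 1 in binary powers of 2.
So 12^33 ≡ 36 · 12 ≡ 167 (mod 265).
Squaring chain: 167 → 64 → 121; never reaches −1, so base 12 is a Miller–Rabin witness that 265 is composite.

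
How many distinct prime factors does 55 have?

55 = 5 · 11
55 = 5 · 11, which has 2 distinct prime factors.

2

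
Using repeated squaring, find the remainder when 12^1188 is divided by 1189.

12^1 ≡ 12 (mod 1189)
12^2 ≡ 12^2 = 144 ≡ 144 (mod 1189)
12^4 ≡ 144^2 = 20736 ≡ 523 (mod 1189)
12^8 ≡ 523^2 = 273529 ≡ 59 (mod 1189)
12^16 ≡ 59^2 = 3481 ≡ 1103 (mod 1189)
12^32 ≡ 1103^2 = 1216609 ≡ 262 (mod 1189)
12^64 ≡ 262^2 = 68644 ≡ 871 (mod 1189)
12^128 ≡ 871^2 = 758641 ≡ 59 (mod 1189)
12^256 ≡ 59^2 = 3481 ≡ 1103 (mod 1189)
12^512 ≡ 1103^2 = 1216609 ≡ 262 (mod 1189)
12^1024 ≡ 262^2 = 68644 ≡ 871 (mod 1189)
1188 = 1024 + 128 + 32 + 4 in binary powers of 2.
So 12^1188 ≡ 871 · 59 · 262 · 523 ≡ 146 (mod 1189).
Since 146 ≠ 1, base 12 is a Fermat witness: 1189 is composite.

146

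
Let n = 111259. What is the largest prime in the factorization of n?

111259 = 31 · 3589
3589 = 37 · 97
97 is prime.
So 111259 = 31 · 37 · 97; the largest prime factor is 97.

97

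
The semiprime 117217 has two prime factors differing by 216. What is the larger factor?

Since p = q + 216, we have 117217 = q(q + 216), so q² + 216q − 117217 = 0.
Discriminant: 216² + 4·117217 = 46656 + 468868 = 515524; √515524 = 718.
q = (−216 + 718)/2 = 251, and p = q + 216 = 467.
Check: 251 · 467 = 117217.

467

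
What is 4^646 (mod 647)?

4^1 ≡ 4 (mod 647)
4^2 ≡ 4^2 = 16 ≡ 16 (mod 647)
4^4 ≡ 16^2 = 256 ≡ 256 (mod 647)
4^8 ≡ 256^2 = 65536 ≡ 189 (mod 647)
4^16 ≡ 189^2 = 35721 ≡ 136 (mod 647)
4^32 ≡ 136^2 = 18496 ≡ 380 (mod 647)
4^64 ≡ 380^2 = 144400 ≡ 119 (mod 647)
4^128 ≡ 119^2 = 14161 ≡ 574 (mod 647)
4^256 ≡ 574^2 = 329476 ≡ 153 (mod 647)
4^512 ≡ 153^2 = 23409 ≡ 117 (mod 647)
646 = 512 + 128 + 4 + 2 in binary powers of 2.
So 4^646 ≡ 117 · 574 · 256 · 16 ≡ 1 (mod 647).
Since the result is 1, base 4 gives no evidence that 647 is composite.

1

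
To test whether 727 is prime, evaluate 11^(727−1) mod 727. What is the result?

11^1 ≡ 11 (mod 727)
11^2 ≡ 11^2 = 121 ≡ 121 (mod 727)
11^4 ≡ 121^2 = 14641 ≡ 101 (mod 727)
11^8 ≡ 101^2 = 10201 ≡ 23 (mod 727)
11^16 ≡ 23^2 = 529 ≡ 529 (mod 727)
11^32 ≡ 529^2 = 279841 ≡ 673 (mod 727)
11^64 ≡ 673^2 = 452929 ≡ 8 (mod 727)
11^128 ≡ 8^2 = 64 ≡ 64 (mod 727)
11^256 ≡ 64^2 = 4096 ≡ 461 (mod 727)
11^512 ≡ 461^2 = 212521 ≡ 237 (mod 727)
726 = 512 + 128 + 64 + 16 + 4 + 2 in binary powers of 2.
So 11^726 ≡ 237 · 64 · 8 · 529 · 101 · 121 ≡ 1 (mod 727).
Since the result is 1, base 11 gives no evidence that 727 is composite.

1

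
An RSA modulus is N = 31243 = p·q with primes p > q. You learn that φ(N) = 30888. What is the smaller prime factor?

157

φ(n) = (p−1)(q−1) = n − (p+q) + 1, so p + q = 31243 − 30888 + 1 = 356.
p and q are the roots of t² − 356t + 31243 = 0.
Discriminant: 356² − 4·31243 = 126736 − 124972 = 1764; √1764 = 42.
q = (356 − 42)/2 = 157, p = (356 + 42)/2 = 199.
Check: 157 · 199 = 31243.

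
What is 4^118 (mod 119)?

67

4^1 ≡ 4 (mod 119)
4^2 ≡ 4^2 = 16 ≡ 16 (mod 119)
4^4 ≡ 16^2 = 256 ≡ 18 (mod 119)
4^8 ≡ 18^2 = 324 ≡ 86 (mod 119)
4^16 ≡ 86^2 = 7396 ≡ 18 (mod 119)
4^32 ≡ 18^2 = 324 ≡ 86 (mod 119)
4^64 ≡ 86^2 = 7396 ≡ 18 (mod 119)
118 = 64 + 32 + 16 + 4 + 2 in binary powers of 2.
So 4^118 ≡ 18 · 86 · 18 · 18 · 16 ≡ 67 (mod 119).
Since 67 ≠ 1, base 4 is a Fermat witness: 119 is composite.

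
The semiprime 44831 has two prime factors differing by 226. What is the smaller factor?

Since p = q + 226, we have 44831 = q(q + 226), so q² + 226q − 44831 = 0.
Discriminant: 226² + 4·44831 = 51076 + 179324 = 230400; √230400 = 480.
q = (−226 + 480)/2 = 127, and p = q + 226 = 353.
Check: 127 · 353 = 44831.

127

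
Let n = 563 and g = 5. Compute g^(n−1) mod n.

1

5^1 ≡ 5 (mod 563)
5^2 ≡ 5^2 = 25 ≡ 25 (mod 563)
5^4 ≡ 25^2 = 625 ≡ 62 (mod 563)
5^8 ≡ 62^2 = 3844 ≡ 466 (mod 563)
5^16 ≡ 466^2 = 217156 ≡ 401 (mod 563)
5^32 ≡ 401^2 = 160801 ≡ 346 (mod 563)
5^64 ≡ 346^2 = 119716 ≡ 360 (mod 563)
5^128 ≡ 360^2 = 129600 ≡ 110 (mod 563)
5^256 ≡ 110^2 = 12100 ≡ 277 (mod 563)
5^512 ≡ 277^2 = 76729 ≡ 161 (mod 563)
562 = 512 + 32 + 16 + 2 in binary powers of 2.
So 5^562 ≡ 161 · 346 · 401 · 25 ≡ 1 (mod 563).
Since the result is 1, base 5 gives no evidence that 563 is composite.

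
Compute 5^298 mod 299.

64

5^1 ≡ 5 (mod 299)
5^2 ≡ 5^2 = 25 ≡ 25 (mod 299)
5^4 ≡ 25^2 = 625 ≡ 27 (mod 299)
5^8 ≡ 27^2 = 729 ≡ 131 (mod 299)
5^16 ≡ 131^2 = 17161 ≡ 118 (mod 299)
5^32 ≡ 118^2 = 13924 ≡ 170 (mod 299)
5^64 ≡ 170^2 = 28900 ≡ 196 (mod 299)
5^128 ≡ 196^2 = 38416 ≡ 144 (mod 299)
5^256 ≡ 144^2 = 20736 ≡ 105 (mod 299)
298 = 256 + 32 + 8 + 2 in binary powers of 2.
So 5^298 ≡ 105 · 170 · 131 · 25 ≡ 64 (mod 299).
Since 64 ≠ 1, base 5 is a Fermat witness: 299 is composite.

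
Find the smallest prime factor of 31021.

31021 is odd.
Digit sum 7, not divisible by 3.
Ends in 1: not divisible by 5.
7: 31021 = 7·4431 + 4
11: 31021 = 11·2820 + 1
13: 31021 = 13·2386 + 3
17: 31021 = 17·1824 + 13
19: 31021 = 19·1632 + 13
23: 31021 = 23·1348 + 17
29: 31021 = 29·1069 + 20
31: 31021 = 31·1000 + 21
37: 31021 = 37·838 + 15
41: 31021 = 41·756 + 25
43: 31021 = 43·721 + 18
47: 31021 = 47·660 + 1
53: 31021 = 53·585 + 16
59: 31021 = 59·525 + 46
61: 31021 = 61·508 + 33
67: 31021 = 67·463

67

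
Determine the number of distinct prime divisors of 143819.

143819 = 13^2 · 851
851 = 23 · 37
143819 = 13^2 · 23 · 37, which has 3 distinct prime factors.

3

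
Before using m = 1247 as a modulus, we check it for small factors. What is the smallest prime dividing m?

1247 is odd.
Digit sum 14, not divisible by 3.
Ends in 7: not divisible by 5.
7: 1247 = 7·178 + 1
11: 1247 = 11·113 + 4
13: 1247 = 13·95 + 12
17: 1247 = 17·73 + 6
19: 1247 = 19·65 + 12
23: 1247 = 23·54 + 5
29: 1247 = 29·43

29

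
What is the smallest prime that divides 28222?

28222 is even: 2 divides it.

2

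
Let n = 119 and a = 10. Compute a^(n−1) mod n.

10^1 ≡ 10 (mod 119)
10^2 ≡ 10^2 = 100 ≡ 100 (mod 119)
10^4 ≡ 100^2 = 10000 ≡ 4 (mod 119)
10^8 ≡ 4^2 = 16 ≡ 16 (mod 119)
10^16 ≡ 16^2 = 256 ≡ 18 (mod 119)
10^32 ≡ 18^2 = 324 ≡ 86 (mod 119)
10^64 ≡ 86^2 = 7396 ≡ 18 (mod 119)
118 = 64 + 32 + 16 + 4 + 2 in binary powers of 2.
So 10^118 ≡ 18 · 86 · 18 · 4 · 100 ≡ 60 (mod 119).
Since 60 ≠ 1, base 10 is a Fermat witness: 119 is composite.

60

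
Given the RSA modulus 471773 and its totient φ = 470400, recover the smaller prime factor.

673

φ(n) = (p−1)(q−1) = n − (p+q) + 1, so p + q = 471773 − 470400 + 1 = 1374.
p and q are the roots of t² − 1374t + 471773 = 0.
Discriminant: 1374² − 4·471773 = 1887876 − 1887092 = 784; √784 = 28.
q = (1374 − 28)/2 = 673, p = (1374 + 28)/2 = 701.
Check: 673 · 701 = 471773.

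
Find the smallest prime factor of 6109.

41

6109 is odd.
Digit sum 16, not divisible by 3.
Ends in 9: not divisible by 5.
7: 6109 = 7·872 + 5
11: 6109 = 11·555 + 4
13: 6109 = 13·469 + 12
17: 6109 = 17·359 + 6
19: 6109 = 19·321 + 10
23: 6109 = 23·265 + 14
29: 6109 = 29·210 + 19
31: 6109 = 31·197 + 2
37: 6109 = 37·165 + 4
41: 6109 = 41·149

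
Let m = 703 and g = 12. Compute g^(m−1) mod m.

12^1 ≡ 12 (mod 703)
12^2 ≡ 12^2 = 144 ≡ 144 (mod 703)
12^4 ≡ 144^2 = 20736 ≡ 349 (mod 703)
12^8 ≡ 349^2 = 121801 ≡ 182 (mod 703)
12^16 ≡ 182^2 = 33124 ≡ 83 (mod 703)
12^32 ≡ 83^2 = 6889 ≡ 562 (mod 703)
12^64 ≡ 562^2 = 315844 ≡ 197 (mod 703)
12^128 ≡ 197^2 = 38809 ≡ 144 (mod 703)
12^256 ≡ 144^2 = 20736 ≡ 349 (mod 703)
12^512 ≡ 349^2 = 121801 ≡ 182 (mod 703)
702 = 512 + 128 + 32 + 16 + 8 + 4 + 2 in binary powers of 2.
So 12^702 ≡ 182 · 144 · 562 · 83 · 182 · 349 · 144 ≡ 1 (mod 703).
Since the result is 1, base 12 gives no evidence that 703 is composite.

1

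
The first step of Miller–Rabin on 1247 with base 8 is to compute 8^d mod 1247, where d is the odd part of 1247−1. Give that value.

1247 − 1 = 1246 = 2^1 · 623, so d = 623.
8^1 ≡ 8 (mod 1247)
8^2 ≡ 8^2 = 64 ≡ 64 (mod 1247)
8^4 ≡ 64^2 = 4096 ≡ 355 (mod 1247)
8^8 ≡ 355^2 = 126025 ≡ 78 (mod 1247)
8^16 ≡ 78^2 = 6084 ≡ 1096 (mod 1247)
8^32 ≡ 1096^2 = 1201216 ≡ 355 (mod 1247)
8^64 ≡ 355^2 = 126025 ≡ 78 (mod 1247)
8^128 ≡ 78^2 = 6084 ≡ 1096 (mod 1247)
8^256 ≡ 1096^2 = 1201216 ≡ 355 (mod 1247)
8^512 ≡ 355^2 = 126025 ≡ 78 (mod 1247)
623 = 512 + 64 + 32 + 8 + 4 + 2 + 1 in binary powers of 2.
So 8^623 ≡ 78 · 78 · 355 · 78 · 355 · 64 · 8 ≡ 945 (mod 1247).
Squaring chain: 945; never reaches −1, so base 8 is a Miller–Rabin witness that 1247 is composite.

945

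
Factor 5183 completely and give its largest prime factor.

73

5183 = 71 · 73
73 is prime.
So 5183 = 71 · 73; the largest prime factor is 73.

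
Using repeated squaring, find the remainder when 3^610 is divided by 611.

3^1 ≡ 3 (mod 611)
3^2 ≡ 3^2 = 9 ≡ 9 (mod 611)
3^4 ≡ 9^2 = 81 ≡ 81 (mod 611)
3^8 ≡ 81^2 = 6561 ≡ 451 (mod 611)
3^16 ≡ 451^2 = 203401 ≡ 549 (mod 611)
3^32 ≡ 549^2 = 301401 ≡ 178 (mod 611)
3^64 ≡ 178^2 = 31684 ≡ 523 (mod 611)
3^128 ≡ 523^2 = 273529 ≡ 412 (mod 611)
3^256 ≡ 412^2 = 169744 ≡ 497 (mod 611)
3^512 ≡ 497^2 = 247009 ≡ 165 (mod 611)
610 = 512 + 64 + 32 + 2 in binary powers of 2.
So 3^610 ≡ 165 · 523 · 178 · 9 ≡ 341 (mod 611).
Since 341 ≠ 1, base 3 is a Fermat witness: 611 is composite.

341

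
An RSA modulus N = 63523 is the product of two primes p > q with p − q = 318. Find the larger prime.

Since p = q + 318, we have 63523 = q(q + 318), so q² + 318q − 63523 = 0.
Discriminant: 318² + 4·63523 = 101124 + 254092 = 355216; √355216 = 596.
q = (−318 + 596)/2 = 139, and p = q + 318 = 457.
Check: 139 · 457 = 63523.

457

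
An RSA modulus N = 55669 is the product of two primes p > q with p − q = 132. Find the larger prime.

311

Since p = q + 132, we have 55669 = q(q + 132), so q² + 132q − 55669 = 0.
Discriminant: 132² + 4·55669 = 17424 + 222676 = 240100; √240100 = 490.
q = (−132 + 490)/2 = 179, and p = q + 132 = 311.
Check: 179 · 311 = 55669.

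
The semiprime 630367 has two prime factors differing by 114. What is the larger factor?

Since p = q + 114, we have 630367 = q(q + 114), so q² + 114q − 630367 = 0.
Discriminant: 114² + 4·630367 = 12996 + 2521468 = 2534464; √2534464 = 1592.
q = (−114 + 1592)/2 = 739, and p = q + 114 = 853.
Check: 739 · 853 = 630367.

853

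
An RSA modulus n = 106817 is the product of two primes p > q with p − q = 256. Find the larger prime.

479

Since p = q + 256, we have 106817 = q(q + 256), so q² + 256q − 106817 = 0.
Discriminant: 256² + 4·106817 = 65536 + 427268 = 492804; √492804 = 702.
q = (−256 + 702)/2 = 223, and p = q + 256 = 479.
Check: 223 · 479 = 106817.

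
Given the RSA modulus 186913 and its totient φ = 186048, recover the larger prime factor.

457

φ(n) = (p−1)(q−1) = n − (p+q) + 1, so p + q = 186913 − 186048 + 1 = 866.
p and q are the roots of t² − 866t + 186913 = 0.
Discriminant: 866² − 4·186913 = 749956 − 747652 = 2304; √2304 = 48.
q = (866 − 48)/2 = 409, p = (866 + 48)/2 = 457.
Check: 409 · 457 = 186913.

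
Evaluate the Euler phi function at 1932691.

1882440

Factor: 1932691 = 71 · 163 · 167.
φ(1932691) = (71−1) · (163−1) · (167−1) = 70 · 162 · 166 = 1882440.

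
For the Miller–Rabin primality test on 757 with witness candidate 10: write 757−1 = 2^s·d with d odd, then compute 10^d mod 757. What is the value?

1

757 − 1 = 756 = 2^2 · 189, so d = 189.
10^1 ≡ 10 (mod 757)
10^2 ≡ 10^2 = 100 ≡ 100 (mod 757)
10^4 ≡ 100^2 = 10000 ≡ 159 (mod 757)
10^8 ≡ 159^2 = 25281 ≡ 300 (mod 757)
10^16 ≡ 300^2 = 90000 ≡ 674 (mod 757)
10^32 ≡ 674^2 = 454276 ≡ 76 (mod 757)
10^64 ≡ 76^2 = 5776 ≡ 477 (mod 757)
10^128 ≡ 477^2 = 227529 ≡ 429 (mod 757)
189 = 128 + 32 + 16 + 8 + 4 + 1 in binary powers of 2.
So 10^189 ≡ 429 · 76 · 674 · 300 · 159 · 10 ≡ 1 (mod 757).
Since 10^d ≡ 1 (mod 757), base 10 does not prove 757 composite.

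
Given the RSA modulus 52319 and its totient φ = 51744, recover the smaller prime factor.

φ(n) = (p−1)(q−1) = n − (p+q) + 1, so p + q = 52319 − 51744 + 1 = 576.
p and q are the roots of t² − 576t + 52319 = 0.
Discriminant: 576² − 4·52319 = 331776 − 209276 = 122500; √122500 = 350.
q = (576 − 350)/2 = 113, p = (576 + 350)/2 = 463.
Check: 113 · 463 = 52319.

113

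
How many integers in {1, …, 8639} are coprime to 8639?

8424

Factor: 8639 = 53 · 163.
φ(8639) = (53−1) · (163−1) = 52 · 162 = 8424.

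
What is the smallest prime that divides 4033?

4033 is odd.
Digit sum 10, not divisible by 3.
Ends in 3: not divisible by 5.
7: 4033 = 7·576 + 1
11: 4033 = 11·366 + 7
13: 4033 = 13·310 + 3
17: 4033 = 17·237 + 4
19: 4033 = 19·212 + 5
23: 4033 = 23·175 + 8
29: 4033 = 29·139 + 2
31: 4033 = 31·130 + 3
37: 4033 = 37·109

37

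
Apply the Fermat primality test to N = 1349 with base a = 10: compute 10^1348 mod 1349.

80

10^1 ≡ 10 (mod 1349)
10^2 ≡ 10^2 = 100 ≡ 100 (mod 1349)
10^4 ≡ 100^2 = 10000 ≡ 557 (mod 1349)
10^8 ≡ 557^2 = 310249 ≡ 1328 (mod 1349)
10^16 ≡ 1328^2 = 1763584 ≡ 441 (mod 1349)
10^32 ≡ 441^2 = 194481 ≡ 225 (mod 1349)
10^64 ≡ 225^2 = 50625 ≡ 712 (mod 1349)
10^128 ≡ 712^2 = 506944 ≡ 1069 (mod 1349)
10^256 ≡ 1069^2 = 1142761 ≡ 158 (mod 1349)
10^512 ≡ 158^2 = 24964 ≡ 682 (mod 1349)
10^1024 ≡ 682^2 = 465124 ≡ 1068 (mod 1349)
1348 = 1024 + 256 + 64 + 4 in binary powers of 2.
So 10^1348 ≡ 1068 · 158 · 712 · 557 ≡ 80 (mod 1349).
Since 80 ≠ 1, base 10 is a Fermat witness: 1349 is composite.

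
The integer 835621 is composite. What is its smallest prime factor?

41

835621 is odd.
Digit sum 25, not divisible by 3.
Ends in 1: not divisible by 5.
7: 835621 = 7·119374 + 3
11: 835621 = 11·75965 + 6
13: 835621 = 13·64278 + 7
17: 835621 = 17·49154 + 3
19: 835621 = 19·43980 + 1
23: 835621 = 23·36331 + 8
29: 835621 = 29·28814 + 15
31: 835621 = 31·26955 + 16
37: 835621 = 37·22584 + 13
41: 835621 = 41·20381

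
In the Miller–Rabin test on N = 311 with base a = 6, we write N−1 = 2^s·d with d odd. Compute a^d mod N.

311 − 1 = 310 = 2^1 · 155, so d = 155.
6^1 ≡ 6 (mod 311)
6^2 ≡ 6^2 = 36 ≡ 36 (mod 311)
6^4 ≡ 36^2 = 1296 ≡ 52 (mod 311)
6^8 ≡ 52^2 = 2704 ≡ 216 (mod 311)
6^16 ≡ 216^2 = 46656 ≡ 6 (mod 311)
6^32 ≡ 6^2 = 36 ≡ 36 (mod 311)
6^64 ≡ 36^2 = 1296 ≡ 52 (mod 311)
6^128 ≡ 52^2 = 2704 ≡ 216 (mod 311)
155 = 128 + 16 + 8 + 2 + 1 in binary powers of 2.
So 6^155 ≡ 216 · 6 · 216 · 36 · 6 ≡ 1 (mod 311).
Since 6^d ≡ 1 (mod 311), base 6 does not prove 311 composite.

1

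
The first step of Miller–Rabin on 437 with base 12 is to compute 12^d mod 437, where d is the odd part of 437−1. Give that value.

437 − 1 = 436 = 2^2 · 109, so d = 109.
12^1 ≡ 12 (mod 437)
12^2 ≡ 12^2 = 144 ≡ 144 (mod 437)
12^4 ≡ 144^2 = 20736 ≡ 197 (mod 437)
12^8 ≡ 197^2 = 38809 ≡ 353 (mod 437)
12^16 ≡ 353^2 = 124609 ≡ 64 (mod 437)
12^32 ≡ 64^2 = 4096 ≡ 163 (mod 437)
12^64 ≡ 163^2 = 26569 ≡ 349 (mod 437)
109 = 64 + 32 + 8 + 4 + 1 in binary powers of 2.
So 12^109 ≡ 349 · 163 · 353 · 197 · 12 ≡ 278 (mod 437).
Squaring chain: 278 → 372; never reaches −1, so base 12 is a Miller–Rabin witness that 437 is composite.

278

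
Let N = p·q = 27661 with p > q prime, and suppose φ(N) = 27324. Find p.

199

φ(n) = (p−1)(q−1) = n − (p+q) + 1, so p + q = 27661 − 27324 + 1 = 338.
p and q are the roots of t² − 338t + 27661 = 0.
Discriminant: 338² − 4·27661 = 114244 − 110644 = 3600; √3600 = 60.
q = (338 − 60)/2 = 139, p = (338 + 60)/2 = 199.
Check: 139 · 199 = 27661.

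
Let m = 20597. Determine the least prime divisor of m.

43

20597 is odd.
Digit sum 23, not divisible by 3.
Ends in 7: not divisible by 5.
7: 20597 = 7·2942 + 3
11: 20597 = 11·1872 + 5
13: 20597 = 13·1584 + 5
17: 20597 = 17·1211 + 10
19: 20597 = 19·1084 + 1
23: 20597 = 23·895 + 12
29: 20597 = 29·710 + 7
31: 20597 = 31·664 + 13
37: 20597 = 37·556 + 25
41: 20597 = 41·502 + 15
43: 20597 = 43·479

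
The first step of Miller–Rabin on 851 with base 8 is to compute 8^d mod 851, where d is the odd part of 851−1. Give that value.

541

851 − 1 = 850 = 2^1 · 425, so d = 425.
8^1 ≡ 8 (mod 851)
8^2 ≡ 8^2 = 64 ≡ 64 (mod 851)
8^4 ≡ 64^2 = 4096 ≡ 692 (mod 851)
8^8 ≡ 692^2 = 478864 ≡ 602 (mod 851)
8^16 ≡ 602^2 = 362404 ≡ 729 (mod 851)
8^32 ≡ 729^2 = 531441 ≡ 417 (mod 851)
8^64 ≡ 417^2 = 173889 ≡ 285 (mod 851)
8^128 ≡ 285^2 = 81225 ≡ 380 (mod 851)
8^256 ≡ 380^2 = 144400 ≡ 581 (mod 851)
425 = 256 + 128 + 32 + 8 + 1 in binary powers of 2.
So 8^425 ≡ 581 · 380 · 417 · 602 · 8 ≡ 541 (mod 851).
Squaring chain: 541; never reaches −1, so base 8 is a Miller–Rabin witness that 851 is composite.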